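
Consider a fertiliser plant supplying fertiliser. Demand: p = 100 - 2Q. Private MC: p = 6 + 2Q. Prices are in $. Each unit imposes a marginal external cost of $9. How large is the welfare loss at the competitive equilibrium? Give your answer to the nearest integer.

Market equilibrium (private): 6 + 2Q = 100 - 2Q → Q_m = 23.5000.
Social marginal cost = private MC + MEC = 15 + 2Q.
Set SMC = demand: 15 + 2Q = 100 - 2Q → Q* = 21.2500.
The loss is the area between SMC and demand from Q* to Q_m; with linear curves that's a triangle of height MEC(Q_m).
DWL = ½ × 2.2500 × 9.0000 = 10.1250.

DWL = $10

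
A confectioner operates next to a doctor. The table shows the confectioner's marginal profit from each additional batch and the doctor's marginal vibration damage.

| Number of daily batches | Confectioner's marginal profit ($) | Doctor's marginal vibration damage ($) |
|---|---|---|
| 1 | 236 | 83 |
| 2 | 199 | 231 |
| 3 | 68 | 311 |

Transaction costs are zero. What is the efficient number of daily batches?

Bargaining reaches the level where marginal profit last exceeds marginal vibration damage.
That holds through level 1 (236 ≥ 83) but not at 2 (199 < 231).

1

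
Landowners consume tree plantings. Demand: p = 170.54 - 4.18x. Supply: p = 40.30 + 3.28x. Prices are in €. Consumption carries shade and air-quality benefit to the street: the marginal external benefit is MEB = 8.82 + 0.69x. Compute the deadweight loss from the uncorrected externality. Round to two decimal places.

DWL = €32.16

Market equilibrium (private): 40.30 + 3.28x = 170.54 - 4.18x → x_m = 17.4584.
Social marginal benefit = demand + MEB = 179.36 - 3.49x.
Set SMB = MC: 179.36 - 3.49x = 40.30 + 3.28x → x* = 20.5406.
Height of the DWL triangle at x_m is SMB(x_m) − MC(x_m) = MEB(x_m) = 20.8663.
DWL = ½ × 3.0822 × 20.8663 = 32.1571.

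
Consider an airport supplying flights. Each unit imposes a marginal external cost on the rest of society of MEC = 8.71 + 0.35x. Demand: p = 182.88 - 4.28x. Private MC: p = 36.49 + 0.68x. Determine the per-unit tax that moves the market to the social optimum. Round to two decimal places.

Social marginal cost = private MC + MEC = 45.20 + 1.03x.
Set SMC = demand: 45.20 + 1.03x = 182.88 - 4.28x → x* = 25.9284.
The Pigouvian tax equals MEC at x*: 8.71 + 0.35×25.9284 = 17.7849.

tax = 17.78 per unit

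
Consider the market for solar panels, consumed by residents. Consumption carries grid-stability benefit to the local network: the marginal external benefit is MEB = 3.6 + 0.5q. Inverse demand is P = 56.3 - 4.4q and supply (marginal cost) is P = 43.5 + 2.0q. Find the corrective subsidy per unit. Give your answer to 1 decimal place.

Social marginal benefit = demand + MEB = 59.9 - 3.9q.
Set SMB = MC: 59.9 - 3.9q = 43.5 + 2.0q → q* = 2.7797.
The Pigouvian subsidy equals MEB at q*: 3.6 + 0.5×2.7797 = 4.9899.

subsidy = 5.0 per unit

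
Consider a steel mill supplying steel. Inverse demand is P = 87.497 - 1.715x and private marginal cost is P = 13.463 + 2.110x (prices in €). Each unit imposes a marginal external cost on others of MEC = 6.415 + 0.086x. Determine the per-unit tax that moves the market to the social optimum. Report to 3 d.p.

Social marginal cost = private MC + MEC = 19.878 + 2.196x.
Set SMC = demand: 19.878 + 2.196x = 87.497 - 1.715x → x* = 17.2894.
The Pigouvian tax equals MEC at x*: 6.415 + 0.086×17.2894 = 7.9019.

tax = €7.902 per unit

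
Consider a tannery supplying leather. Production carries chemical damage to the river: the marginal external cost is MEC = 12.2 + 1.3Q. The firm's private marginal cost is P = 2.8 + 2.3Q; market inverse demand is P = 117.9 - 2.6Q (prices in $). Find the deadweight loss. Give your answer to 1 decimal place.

DWL = $147.3

Market equilibrium (private): 2.8 + 2.3Q = 117.9 - 2.6Q → Q_m = 23.4898.
Social marginal cost = private MC + MEC = 15.0 + 3.6Q.
Set SMC = demand: 15.0 + 3.6Q = 117.9 - 2.6Q → Q* = 16.5968.
Between Q* and Q_m the wedge SMC − demand runs linearly from 0 to MEC(Q_m), so the loss is a triangle.
DWL = ½ × 6.8930 × 42.7367 = 147.2920.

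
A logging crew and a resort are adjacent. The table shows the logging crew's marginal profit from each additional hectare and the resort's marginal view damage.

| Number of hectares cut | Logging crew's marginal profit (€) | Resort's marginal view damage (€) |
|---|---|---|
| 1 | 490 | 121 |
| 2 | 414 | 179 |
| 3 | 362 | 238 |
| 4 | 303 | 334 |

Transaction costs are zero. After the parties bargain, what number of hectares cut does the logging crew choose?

Bargaining reaches the level where marginal profit last exceeds marginal view damage.
That holds through level 3 (362 ≥ 238) but not at 4 (303 < 334).

3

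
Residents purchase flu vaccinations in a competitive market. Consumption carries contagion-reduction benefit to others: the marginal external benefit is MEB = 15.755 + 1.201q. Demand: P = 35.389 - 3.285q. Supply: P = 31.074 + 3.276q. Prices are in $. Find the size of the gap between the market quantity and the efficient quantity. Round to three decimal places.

Market equilibrium (private): 31.074 + 3.276q = 35.389 - 3.285q → q_m = 0.6577.
Social marginal benefit = demand + MEB = 51.144 - 2.084q.
Set SMB = MC: 51.144 - 2.084q = 31.074 + 3.276q → q* = 3.7444.
Gap = |0.6577 − 3.7444| = 3.0867.

3.087 units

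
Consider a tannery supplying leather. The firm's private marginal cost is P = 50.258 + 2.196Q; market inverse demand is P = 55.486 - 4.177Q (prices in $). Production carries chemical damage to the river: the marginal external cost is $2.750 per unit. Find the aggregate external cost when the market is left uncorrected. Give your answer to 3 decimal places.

$2.256

Market equilibrium (private): 50.258 + 2.196Q = 55.486 - 4.177Q → Q_m = 0.8203.
Total external cost = MEC × Q_m = 2.750 × 0.8203 = 2.2558.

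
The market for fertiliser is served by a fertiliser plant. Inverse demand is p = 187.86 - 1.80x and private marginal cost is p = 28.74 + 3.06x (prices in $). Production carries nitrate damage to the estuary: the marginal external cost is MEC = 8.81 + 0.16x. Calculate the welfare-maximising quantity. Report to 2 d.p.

Social marginal cost = private MC + MEC = 37.55 + 3.22x.
Set SMC = demand: 37.55 + 3.22x = 187.86 - 1.80x → x* = 29.9422.

x* = 29.94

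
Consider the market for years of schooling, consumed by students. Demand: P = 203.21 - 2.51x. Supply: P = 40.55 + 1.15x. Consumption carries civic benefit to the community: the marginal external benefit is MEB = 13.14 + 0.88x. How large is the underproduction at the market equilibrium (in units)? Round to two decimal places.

Market equilibrium (private): 40.55 + 1.15x = 203.21 - 2.51x → x_m = 44.4426.
Social marginal benefit = demand + MEB = 216.35 - 1.63x.
Set SMB = MC: 216.35 - 1.63x = 40.55 + 1.15x → x* = 63.2374.
Gap = |44.4426 − 63.2374| = 18.7948.

18.79 units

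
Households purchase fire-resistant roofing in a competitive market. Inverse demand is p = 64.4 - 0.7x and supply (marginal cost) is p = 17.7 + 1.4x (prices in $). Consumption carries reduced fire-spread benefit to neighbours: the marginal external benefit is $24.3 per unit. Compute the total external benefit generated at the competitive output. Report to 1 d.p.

$540.4

Market equilibrium (private): 17.7 + 1.4x = 64.4 - 0.7x → x_m = 22.2381.
Total external benefit = MEB × x_m = 24.3 × 22.2381 = 540.3858.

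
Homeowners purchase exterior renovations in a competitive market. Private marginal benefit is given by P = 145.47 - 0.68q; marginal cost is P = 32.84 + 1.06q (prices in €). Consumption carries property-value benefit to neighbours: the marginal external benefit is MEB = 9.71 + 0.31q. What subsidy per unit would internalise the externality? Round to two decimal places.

Social marginal benefit = demand + MEB = 155.18 - 0.37q.
Set SMB = MC: 155.18 - 0.37q = 32.84 + 1.06q → q* = 85.5524.
The Pigouvian subsidy equals MEB at q*: 9.71 + 0.31×85.5524 = 36.2312.

subsidy = €36.23 per unit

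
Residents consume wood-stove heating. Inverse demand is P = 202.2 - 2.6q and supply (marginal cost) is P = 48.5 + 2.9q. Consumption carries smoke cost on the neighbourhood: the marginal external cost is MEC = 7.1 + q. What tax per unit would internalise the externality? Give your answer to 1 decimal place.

Social marginal benefit = demand − MEC = 195.1 - 3.6q.
Set SMB = MC: 195.1 - 3.6q = 48.5 + 2.9q → q* = 22.5538.
The Pigouvian tax equals MEC at q*: 7.1 + 1.0×22.5538 = 29.6538.

tax = 29.7 per unit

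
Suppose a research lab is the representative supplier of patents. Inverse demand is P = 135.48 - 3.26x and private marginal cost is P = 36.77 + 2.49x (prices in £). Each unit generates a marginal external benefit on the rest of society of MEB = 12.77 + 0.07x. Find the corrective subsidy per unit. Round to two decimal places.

Social marginal cost = private MC − MEB = 24.00 + 2.42x.
Set SMC = demand: 24.00 + 2.42x = 135.48 - 3.26x → x* = 19.6268.
The Pigouvian subsidy equals MEB at x*: 12.77 + 0.07×19.6268 = 14.1439.

subsidy = £14.14 per unit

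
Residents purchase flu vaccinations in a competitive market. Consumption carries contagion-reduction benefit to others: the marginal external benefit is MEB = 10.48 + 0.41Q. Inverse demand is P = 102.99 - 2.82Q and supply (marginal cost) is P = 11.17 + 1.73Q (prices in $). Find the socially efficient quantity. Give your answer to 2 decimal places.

Social marginal benefit = demand + MEB = 113.47 - 2.41Q.
Set SMB = MC: 113.47 - 2.41Q = 11.17 + 1.73Q → Q* = 24.7101.

Q* = 24.71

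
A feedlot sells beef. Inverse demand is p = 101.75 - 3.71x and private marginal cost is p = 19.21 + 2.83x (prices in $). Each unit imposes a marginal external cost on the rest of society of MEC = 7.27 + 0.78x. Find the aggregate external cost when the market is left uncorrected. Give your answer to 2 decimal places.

$153.87

Market equilibrium (private): 19.21 + 2.83x = 101.75 - 3.71x → x_m = 12.6208.
Total external cost = ∫₀^{x_m} (7.27 + 0.78x) dx = 7.27×12.6208 + ½×0.78×12.6208² = 153.8742.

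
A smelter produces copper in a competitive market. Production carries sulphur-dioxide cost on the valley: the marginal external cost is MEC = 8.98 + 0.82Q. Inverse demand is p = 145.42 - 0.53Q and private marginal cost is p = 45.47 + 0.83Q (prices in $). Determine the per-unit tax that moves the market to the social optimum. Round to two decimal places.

tax = $43.20 per unit

Social marginal cost = private MC + MEC = 54.45 + 1.65Q.
Set SMC = demand: 54.45 + 1.65Q = 145.42 - 0.53Q → Q* = 41.7294.
The Pigouvian tax equals MEC at Q*: 8.98 + 0.82×41.7294 = 43.1981.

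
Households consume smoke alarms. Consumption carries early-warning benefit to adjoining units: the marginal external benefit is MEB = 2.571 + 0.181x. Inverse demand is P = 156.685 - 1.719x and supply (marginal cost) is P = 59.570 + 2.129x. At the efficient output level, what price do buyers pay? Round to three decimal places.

Social marginal benefit = demand + MEB = 159.256 - 1.538x.
Set SMB = MC: 159.256 - 1.538x = 59.570 + 2.129x → x* = 27.1846.
Consumer price on the demand curve at x*: 156.685 − 1.719×27.1846 = 109.9547.

P = 109.955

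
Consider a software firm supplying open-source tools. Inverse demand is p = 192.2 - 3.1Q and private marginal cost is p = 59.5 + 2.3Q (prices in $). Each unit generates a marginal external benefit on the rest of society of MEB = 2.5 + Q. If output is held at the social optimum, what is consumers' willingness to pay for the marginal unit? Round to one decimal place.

P = $96.9

Social marginal cost = private MC − MEB = 57.0 + 1.3Q.
Set SMC = demand: 57.0 + 1.3Q = 192.2 - 3.1Q → Q* = 30.7273.
Consumer price on the demand curve at Q*: 192.2 − 3.1×30.7273 = 96.9454.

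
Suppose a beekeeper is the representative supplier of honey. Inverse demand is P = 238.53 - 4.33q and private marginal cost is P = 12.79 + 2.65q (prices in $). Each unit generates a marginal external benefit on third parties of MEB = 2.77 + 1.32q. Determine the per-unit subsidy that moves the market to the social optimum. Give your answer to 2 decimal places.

Social marginal cost = private MC − MEB = 10.02 + 1.33q.
Set SMC = demand: 10.02 + 1.33q = 238.53 - 4.33q → q* = 40.3728.
The Pigouvian subsidy equals MEB at q*: 2.77 + 1.32×40.3728 = 56.0621.

subsidy = $56.06 per unit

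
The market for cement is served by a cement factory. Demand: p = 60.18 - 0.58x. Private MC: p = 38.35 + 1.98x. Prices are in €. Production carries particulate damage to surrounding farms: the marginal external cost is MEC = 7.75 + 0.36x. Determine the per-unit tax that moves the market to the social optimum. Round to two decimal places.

Social marginal cost = private MC + MEC = 46.10 + 2.34x.
Set SMC = demand: 46.10 + 2.34x = 60.18 - 0.58x → x* = 4.8219.
The Pigouvian tax equals MEC at x*: 7.75 + 0.36×4.8219 = 9.4859.

tax = €9.49 per unit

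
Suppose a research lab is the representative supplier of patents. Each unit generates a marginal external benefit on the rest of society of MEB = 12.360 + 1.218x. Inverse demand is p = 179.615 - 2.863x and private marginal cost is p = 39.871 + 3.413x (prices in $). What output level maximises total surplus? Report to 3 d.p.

Social marginal cost = private MC − MEB = 27.511 + 2.195x.
Set SMC = demand: 27.511 + 2.195x = 179.615 - 2.863x → x* = 30.0720.

x* = 30.072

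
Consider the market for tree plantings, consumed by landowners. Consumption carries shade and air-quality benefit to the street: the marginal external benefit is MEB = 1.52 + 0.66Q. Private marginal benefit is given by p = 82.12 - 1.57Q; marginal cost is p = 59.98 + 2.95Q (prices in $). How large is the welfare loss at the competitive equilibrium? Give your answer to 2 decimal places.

DWL = $2.93

Market equilibrium (private): 59.98 + 2.95Q = 82.12 - 1.57Q → Q_m = 4.8982.
Social marginal benefit = demand + MEB = 83.64 - 0.91Q.
Set SMB = MC: 83.64 - 0.91Q = 59.98 + 2.95Q → Q* = 6.1295.
Height of the DWL triangle at Q_m is SMB(Q_m) − MC(Q_m) = MEB(Q_m) = 4.7528.
DWL = ½ × 1.2313 × 4.7528 = 2.9261.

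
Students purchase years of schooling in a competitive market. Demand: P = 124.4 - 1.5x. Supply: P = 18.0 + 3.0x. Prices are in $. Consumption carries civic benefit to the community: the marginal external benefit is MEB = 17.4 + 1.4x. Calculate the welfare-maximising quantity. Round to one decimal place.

Social marginal benefit = demand + MEB = 141.8 - 0.1x.
Set SMB = MC: 141.8 - 0.1x = 18.0 + 3.0x → x* = 39.9355.

x* = 39.9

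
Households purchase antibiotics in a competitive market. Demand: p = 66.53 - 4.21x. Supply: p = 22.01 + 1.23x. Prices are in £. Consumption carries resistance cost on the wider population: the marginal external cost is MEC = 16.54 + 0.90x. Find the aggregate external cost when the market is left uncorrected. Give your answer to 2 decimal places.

£165.50

Market equilibrium (private): 22.01 + 1.23x = 66.53 - 4.21x → x_m = 8.1838.
Total external cost = ∫₀^{x_m} (16.54 + 0.90x) dx = 16.54×8.1838 + ½×0.90×8.1838² = 165.4986.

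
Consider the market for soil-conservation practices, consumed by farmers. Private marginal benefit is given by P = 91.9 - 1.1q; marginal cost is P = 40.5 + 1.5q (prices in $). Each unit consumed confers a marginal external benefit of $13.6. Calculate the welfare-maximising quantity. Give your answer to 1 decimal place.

Social marginal benefit = demand + MEB = 105.5 - 1.1q.
Set SMB = MC: 105.5 - 1.1q = 40.5 + 1.5q → q* = 25.0000.

q* = 25.0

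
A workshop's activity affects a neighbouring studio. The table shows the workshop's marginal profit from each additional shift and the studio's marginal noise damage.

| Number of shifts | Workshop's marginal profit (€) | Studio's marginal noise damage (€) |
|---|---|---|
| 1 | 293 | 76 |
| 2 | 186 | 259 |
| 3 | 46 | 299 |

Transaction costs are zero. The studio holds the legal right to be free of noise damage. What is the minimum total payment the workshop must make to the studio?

€76

Efficient level: marginal profit ≥ marginal noise damage through level 1, so k* = 1.
With the studio holding the right, the workshop must at least compensate total damage at k*: 76 = 76.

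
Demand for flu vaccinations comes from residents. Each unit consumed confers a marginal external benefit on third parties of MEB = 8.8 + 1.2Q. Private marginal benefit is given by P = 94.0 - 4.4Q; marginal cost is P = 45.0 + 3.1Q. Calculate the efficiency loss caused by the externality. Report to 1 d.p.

DWL = 22.0

Market equilibrium (private): 45.0 + 3.1Q = 94.0 - 4.4Q → Q_m = 6.5333.
Social marginal benefit = demand + MEB = 102.8 - 3.2Q.
Set SMB = MC: 102.8 - 3.2Q = 45.0 + 3.1Q → Q* = 9.1746.
Between Q* and Q_m the wedge SMB − MC runs linearly from 0 to MEB(Q_m), so the loss is a triangle.
DWL = ½ × 2.6413 × 16.6400 = 21.9756.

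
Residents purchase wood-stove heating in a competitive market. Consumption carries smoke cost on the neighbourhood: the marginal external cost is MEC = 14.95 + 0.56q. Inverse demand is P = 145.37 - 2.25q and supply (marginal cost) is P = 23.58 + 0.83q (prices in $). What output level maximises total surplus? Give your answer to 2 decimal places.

Social marginal benefit = demand − MEC = 130.42 - 2.81q.
Set SMB = MC: 130.42 - 2.81q = 23.58 + 0.83q → q* = 29.3516.

q* = 29.35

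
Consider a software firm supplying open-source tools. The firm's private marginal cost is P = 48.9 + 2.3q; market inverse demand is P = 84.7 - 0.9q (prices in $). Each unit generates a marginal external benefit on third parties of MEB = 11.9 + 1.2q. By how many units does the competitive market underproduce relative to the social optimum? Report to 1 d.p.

12.7 units

Market equilibrium (private): 48.9 + 2.3q = 84.7 - 0.9q → q_m = 11.1875.
Social marginal cost = private MC − MEB = 37.0 + 1.1q.
Set SMC = demand: 37.0 + 1.1q = 84.7 - 0.9q → q* = 23.8500.
Gap = |11.1875 − 23.8500| = 12.6625.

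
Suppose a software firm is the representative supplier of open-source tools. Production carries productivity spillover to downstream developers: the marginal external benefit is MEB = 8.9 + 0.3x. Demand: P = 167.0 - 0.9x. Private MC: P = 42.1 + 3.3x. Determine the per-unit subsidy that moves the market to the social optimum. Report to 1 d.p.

subsidy = 19.2 per unit

Social marginal cost = private MC − MEB = 33.2 + 3.0x.
Set SMC = demand: 33.2 + 3.0x = 167.0 - 0.9x → x* = 34.3077.
The Pigouvian subsidy equals MEB at x*: 8.9 + 0.3×34.3077 = 19.1923.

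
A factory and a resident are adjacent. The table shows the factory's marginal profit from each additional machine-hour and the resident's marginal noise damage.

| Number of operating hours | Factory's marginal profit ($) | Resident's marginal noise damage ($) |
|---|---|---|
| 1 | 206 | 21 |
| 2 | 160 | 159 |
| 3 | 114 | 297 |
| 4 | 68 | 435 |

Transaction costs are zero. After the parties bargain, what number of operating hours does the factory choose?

2

Bargaining reaches the level where marginal profit last exceeds marginal noise damage.
That holds through level 2 (160 ≥ 159) but not at 3 (114 < 297).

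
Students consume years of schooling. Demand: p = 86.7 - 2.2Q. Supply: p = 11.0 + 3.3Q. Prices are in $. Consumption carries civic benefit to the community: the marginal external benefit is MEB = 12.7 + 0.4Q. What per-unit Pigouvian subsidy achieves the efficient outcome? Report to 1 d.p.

Social marginal benefit = demand + MEB = 99.4 - 1.8Q.
Set SMB = MC: 99.4 - 1.8Q = 11.0 + 3.3Q → Q* = 17.3333.
The Pigouvian subsidy equals MEB at Q*: 12.7 + 0.4×17.3333 = 19.6333.

subsidy = $19.6 per unit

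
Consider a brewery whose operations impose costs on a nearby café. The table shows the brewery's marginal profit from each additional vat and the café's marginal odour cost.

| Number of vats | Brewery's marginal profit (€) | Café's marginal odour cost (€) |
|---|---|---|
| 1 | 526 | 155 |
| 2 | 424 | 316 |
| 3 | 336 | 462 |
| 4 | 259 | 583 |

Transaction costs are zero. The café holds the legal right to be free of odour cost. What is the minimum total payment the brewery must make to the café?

Efficient level: marginal profit ≥ marginal odour cost through level 2, so k* = 2.
With the café holding the right, the brewery must at least compensate total damage at k*: 155 + 316 = 471.

€471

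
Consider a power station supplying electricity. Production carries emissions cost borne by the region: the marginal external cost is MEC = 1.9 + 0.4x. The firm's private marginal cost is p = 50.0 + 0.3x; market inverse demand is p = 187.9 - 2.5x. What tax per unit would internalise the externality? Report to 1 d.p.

Social marginal cost = private MC + MEC = 51.9 + 0.7x.
Set SMC = demand: 51.9 + 0.7x = 187.9 - 2.5x → x* = 42.5000.
The Pigouvian tax equals MEC at x*: 1.9 + 0.4×42.5000 = 18.9000.

tax = 18.9 per unit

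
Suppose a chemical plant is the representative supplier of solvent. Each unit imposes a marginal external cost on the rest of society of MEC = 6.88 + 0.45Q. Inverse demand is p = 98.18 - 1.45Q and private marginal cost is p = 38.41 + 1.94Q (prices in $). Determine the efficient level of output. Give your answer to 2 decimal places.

Q* = 13.77

Social marginal cost = private MC + MEC = 45.29 + 2.39Q.
Set SMC = demand: 45.29 + 2.39Q = 98.18 - 1.45Q → Q* = 13.7734.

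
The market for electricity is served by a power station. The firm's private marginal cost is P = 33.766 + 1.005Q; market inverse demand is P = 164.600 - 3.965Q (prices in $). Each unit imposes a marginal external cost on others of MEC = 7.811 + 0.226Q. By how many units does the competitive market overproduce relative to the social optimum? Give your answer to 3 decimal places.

2.648 units

Market equilibrium (private): 33.766 + 1.005Q = 164.600 - 3.965Q → Q_m = 26.3247.
Social marginal cost = private MC + MEC = 41.577 + 1.231Q.
Set SMC = demand: 41.577 + 1.231Q = 164.600 - 3.965Q → Q* = 23.6765.
Gap = |26.3247 − 23.6765| = 2.6482.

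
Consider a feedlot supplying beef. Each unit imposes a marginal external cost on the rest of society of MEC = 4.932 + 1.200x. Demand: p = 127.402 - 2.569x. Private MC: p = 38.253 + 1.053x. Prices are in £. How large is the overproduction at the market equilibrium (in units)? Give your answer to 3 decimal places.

7.148 units

Market equilibrium (private): 38.253 + 1.053x = 127.402 - 2.569x → x_m = 24.6132.
Social marginal cost = private MC + MEC = 43.185 + 2.253x.
Set SMC = demand: 43.185 + 2.253x = 127.402 - 2.569x → x* = 17.4652.
Gap = |24.6132 − 17.4652| = 7.1480.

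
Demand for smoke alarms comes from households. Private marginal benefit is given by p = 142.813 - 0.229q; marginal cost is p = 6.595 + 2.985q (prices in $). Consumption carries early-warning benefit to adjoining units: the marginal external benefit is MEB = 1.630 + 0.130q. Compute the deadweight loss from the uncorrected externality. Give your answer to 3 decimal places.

DWL = $8.265

Market equilibrium (private): 6.595 + 2.985q = 142.813 - 0.229q → q_m = 42.3827.
Social marginal benefit = demand + MEB = 144.443 - 0.099q.
Set SMB = MC: 144.443 - 0.099q = 6.595 + 2.985q → q* = 44.6978.
The loss is the area between SMB and MC from q* to q_m; with linear curves that's a triangle of height MEB(q_m).
DWL = ½ × 2.3151 × 7.1398 = 8.2647.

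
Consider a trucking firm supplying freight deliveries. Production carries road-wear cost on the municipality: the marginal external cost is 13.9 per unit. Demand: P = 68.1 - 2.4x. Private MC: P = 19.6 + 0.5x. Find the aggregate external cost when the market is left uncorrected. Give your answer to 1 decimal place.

Market equilibrium (private): 19.6 + 0.5x = 68.1 - 2.4x → x_m = 16.7241.
Total external cost = MEC × x_m = 13.9 × 16.7241 = 232.4650.

232.5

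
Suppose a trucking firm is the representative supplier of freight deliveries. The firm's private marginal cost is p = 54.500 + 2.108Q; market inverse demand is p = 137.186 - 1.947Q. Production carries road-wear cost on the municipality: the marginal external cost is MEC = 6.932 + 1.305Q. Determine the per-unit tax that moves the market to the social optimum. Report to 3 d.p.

Social marginal cost = private MC + MEC = 61.432 + 3.413Q.
Set SMC = demand: 61.432 + 3.413Q = 137.186 - 1.947Q → Q* = 14.1332.
The Pigouvian tax equals MEC at Q*: 6.932 + 1.305×14.1332 = 25.3758.

tax = 25.376 per unit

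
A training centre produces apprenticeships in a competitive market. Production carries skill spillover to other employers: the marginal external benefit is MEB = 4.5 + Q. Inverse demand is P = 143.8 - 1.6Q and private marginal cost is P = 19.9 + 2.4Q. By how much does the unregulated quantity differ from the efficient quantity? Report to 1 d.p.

11.8 units

Market equilibrium (private): 19.9 + 2.4Q = 143.8 - 1.6Q → Q_m = 30.9750.
Social marginal cost = private MC − MEB = 15.4 + 1.4Q.
Set SMC = demand: 15.4 + 1.4Q = 143.8 - 1.6Q → Q* = 42.8000.
Gap = |30.9750 − 42.8000| = 11.8250.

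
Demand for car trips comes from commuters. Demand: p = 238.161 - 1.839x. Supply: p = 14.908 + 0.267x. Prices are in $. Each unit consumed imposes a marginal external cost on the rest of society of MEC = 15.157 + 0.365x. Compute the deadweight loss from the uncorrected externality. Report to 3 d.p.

Market equilibrium (private): 14.908 + 0.267x = 238.161 - 1.839x → x_m = 106.0081.
Social marginal benefit = demand − MEC = 223.004 - 2.204x.
Set SMB = MC: 223.004 - 2.204x = 14.908 + 0.267x → x* = 84.2153.
Between x* and x_m the wedge MC − SMB runs linearly from 0 to MEC(x_m), so the loss is a triangle.
DWL = ½ × 21.7928 × 53.8499 = 586.7701.

DWL = $586.770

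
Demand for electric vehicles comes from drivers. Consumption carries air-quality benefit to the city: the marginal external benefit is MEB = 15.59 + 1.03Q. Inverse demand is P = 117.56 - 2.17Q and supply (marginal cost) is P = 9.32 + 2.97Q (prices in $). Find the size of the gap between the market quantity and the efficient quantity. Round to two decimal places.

Market equilibrium (private): 9.32 + 2.97Q = 117.56 - 2.17Q → Q_m = 21.0584.
Social marginal benefit = demand + MEB = 133.15 - 1.14Q.
Set SMB = MC: 133.15 - 1.14Q = 9.32 + 2.97Q → Q* = 30.1290.
Gap = |21.0584 − 30.1290| = 9.0706.

9.07 units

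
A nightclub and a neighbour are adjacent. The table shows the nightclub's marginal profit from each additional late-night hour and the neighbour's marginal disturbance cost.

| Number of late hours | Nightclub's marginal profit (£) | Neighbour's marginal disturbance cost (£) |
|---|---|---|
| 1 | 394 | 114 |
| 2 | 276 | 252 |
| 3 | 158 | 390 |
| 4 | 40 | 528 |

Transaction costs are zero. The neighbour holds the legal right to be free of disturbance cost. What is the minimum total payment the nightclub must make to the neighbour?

£366

Efficient level: marginal profit ≥ marginal disturbance cost through level 2, so k* = 2.
With the neighbour holding the right, the nightclub must at least compensate total damage at k*: 114 + 252 = 366.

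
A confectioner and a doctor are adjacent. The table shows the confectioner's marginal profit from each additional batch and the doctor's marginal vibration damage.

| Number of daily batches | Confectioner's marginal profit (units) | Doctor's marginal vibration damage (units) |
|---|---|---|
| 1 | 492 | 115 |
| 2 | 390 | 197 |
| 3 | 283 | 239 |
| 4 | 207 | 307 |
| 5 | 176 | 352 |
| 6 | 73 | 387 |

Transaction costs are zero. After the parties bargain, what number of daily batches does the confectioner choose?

3

Bargaining reaches the level where marginal profit last exceeds marginal vibration damage.
That holds through level 3 (283 ≥ 239) but not at 4 (207 < 307).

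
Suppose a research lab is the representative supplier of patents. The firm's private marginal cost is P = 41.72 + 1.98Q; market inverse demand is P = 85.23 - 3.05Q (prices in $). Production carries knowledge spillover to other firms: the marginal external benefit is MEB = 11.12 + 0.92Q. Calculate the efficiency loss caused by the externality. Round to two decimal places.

DWL = $44.28

Market equilibrium (private): 41.72 + 1.98Q = 85.23 - 3.05Q → Q_m = 8.6501.
Social marginal cost = private MC − MEB = 30.60 + 1.06Q.
Set SMC = demand: 30.60 + 1.06Q = 85.23 - 3.05Q → Q* = 13.2920.
The welfare-loss triangle has base |Q_m − Q*| and height MEB(Q_m) (the vertical gap between SMC and demand is zero at Q* and MEB at Q_m).
DWL = ½ × 4.6419 × 19.0781 = 44.2793.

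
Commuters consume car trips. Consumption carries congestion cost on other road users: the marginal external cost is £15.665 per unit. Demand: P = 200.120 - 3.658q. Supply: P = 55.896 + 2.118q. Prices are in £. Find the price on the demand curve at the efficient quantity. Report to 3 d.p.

P = £118.702

Social marginal benefit = demand − MEC = 184.455 - 3.658q.
Set SMB = MC: 184.455 - 3.658q = 55.896 + 2.118q → q* = 22.2574.
Consumer price on the demand curve at q*: 200.120 − 3.658×22.2574 = 118.7024.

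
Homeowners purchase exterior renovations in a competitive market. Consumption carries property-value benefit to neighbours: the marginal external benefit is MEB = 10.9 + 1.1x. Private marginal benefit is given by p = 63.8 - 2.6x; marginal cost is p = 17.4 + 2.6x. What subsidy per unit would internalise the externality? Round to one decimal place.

subsidy = 26.3 per unit

Social marginal benefit = demand + MEB = 74.7 - 1.5x.
Set SMB = MC: 74.7 - 1.5x = 17.4 + 2.6x → x* = 13.9756.
The Pigouvian subsidy equals MEB at x*: 10.9 + 1.1×13.9756 = 26.2732.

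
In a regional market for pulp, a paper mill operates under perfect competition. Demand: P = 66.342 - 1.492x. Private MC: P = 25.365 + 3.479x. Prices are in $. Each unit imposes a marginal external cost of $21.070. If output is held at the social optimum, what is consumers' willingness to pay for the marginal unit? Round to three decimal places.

P = $60.367

Social marginal cost = private MC + MEC = 46.435 + 3.479x.
Set SMC = demand: 46.435 + 3.479x = 66.342 - 1.492x → x* = 4.0046.
Consumer price on the demand curve at x*: 66.342 − 1.492×4.0046 = 60.3671.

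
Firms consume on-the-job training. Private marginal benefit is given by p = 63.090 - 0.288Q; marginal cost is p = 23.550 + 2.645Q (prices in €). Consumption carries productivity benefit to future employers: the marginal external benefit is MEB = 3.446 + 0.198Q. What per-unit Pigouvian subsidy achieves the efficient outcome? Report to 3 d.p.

Social marginal benefit = demand + MEB = 66.536 - 0.090Q.
Set SMB = MC: 66.536 - 0.090Q = 23.550 + 2.645Q → Q* = 15.7170.
The Pigouvian subsidy equals MEB at Q*: 3.446 + 0.198×15.7170 = 6.5580.

subsidy = €6.558 per unit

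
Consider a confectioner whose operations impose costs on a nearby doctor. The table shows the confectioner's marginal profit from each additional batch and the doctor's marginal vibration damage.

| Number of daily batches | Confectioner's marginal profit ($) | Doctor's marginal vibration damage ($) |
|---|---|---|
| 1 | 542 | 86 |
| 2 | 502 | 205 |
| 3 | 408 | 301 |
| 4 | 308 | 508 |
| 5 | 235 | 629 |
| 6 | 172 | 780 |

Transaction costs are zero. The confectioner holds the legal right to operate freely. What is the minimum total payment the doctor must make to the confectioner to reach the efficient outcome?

$715

Left alone the confectioner would choose level 6 (marginal profit stays positive).
Efficient level: k* = 3 (marginal profit ≥ marginal vibration damage through 3).
The doctor must at least cover the confectioner's forgone profit from cutting 6→3: 308 + 235 + 172 = 715.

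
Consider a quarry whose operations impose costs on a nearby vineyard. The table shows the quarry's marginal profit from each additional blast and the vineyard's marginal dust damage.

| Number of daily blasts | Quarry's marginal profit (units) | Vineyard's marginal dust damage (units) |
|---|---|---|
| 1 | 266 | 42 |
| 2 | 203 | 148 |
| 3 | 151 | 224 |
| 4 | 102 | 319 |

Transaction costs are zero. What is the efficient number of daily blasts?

2

Bargaining reaches the level where marginal profit last exceeds marginal dust damage.
That holds through level 2 (203 ≥ 148) but not at 3 (151 < 224).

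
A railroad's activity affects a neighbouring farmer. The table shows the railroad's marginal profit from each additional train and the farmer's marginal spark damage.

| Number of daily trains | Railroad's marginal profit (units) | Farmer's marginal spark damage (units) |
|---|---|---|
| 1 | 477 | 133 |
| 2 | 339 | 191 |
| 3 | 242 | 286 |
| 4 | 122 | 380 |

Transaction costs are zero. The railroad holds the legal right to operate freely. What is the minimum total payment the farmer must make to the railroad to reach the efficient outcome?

Left alone the railroad would choose level 4 (marginal profit stays positive).
Efficient level: k* = 2 (marginal profit ≥ marginal spark damage through 2).
The farmer must at least cover the railroad's forgone profit from cutting 4→2: 242 + 122 = 364.

364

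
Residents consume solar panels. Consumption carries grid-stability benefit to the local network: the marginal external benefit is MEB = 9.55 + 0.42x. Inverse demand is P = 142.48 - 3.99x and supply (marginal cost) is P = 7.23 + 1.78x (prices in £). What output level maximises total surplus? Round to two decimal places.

x* = 27.07

Social marginal benefit = demand + MEB = 152.03 - 3.57x.
Set SMB = MC: 152.03 - 3.57x = 7.23 + 1.78x → x* = 27.0654.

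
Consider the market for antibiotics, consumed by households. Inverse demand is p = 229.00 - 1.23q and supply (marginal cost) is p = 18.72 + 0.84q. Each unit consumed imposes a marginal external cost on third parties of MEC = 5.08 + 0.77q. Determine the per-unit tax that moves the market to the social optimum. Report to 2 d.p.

Social marginal benefit = demand − MEC = 223.92 - 2.00q.
Set SMB = MC: 223.92 - 2.00q = 18.72 + 0.84q → q* = 72.2535.
The Pigouvian tax equals MEC at q*: 5.08 + 0.77×72.2535 = 60.7152.

tax = 60.72 per unit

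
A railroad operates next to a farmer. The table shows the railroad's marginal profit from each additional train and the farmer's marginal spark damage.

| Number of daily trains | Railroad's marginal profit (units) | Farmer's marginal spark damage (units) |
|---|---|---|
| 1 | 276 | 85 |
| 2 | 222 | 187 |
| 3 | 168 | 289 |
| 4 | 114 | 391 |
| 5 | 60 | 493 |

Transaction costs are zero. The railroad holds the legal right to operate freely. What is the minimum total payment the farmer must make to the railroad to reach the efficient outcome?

342

Left alone the railroad would choose level 5 (marginal profit stays positive).
Efficient level: k* = 2 (marginal profit ≥ marginal spark damage through 2).
The farmer must at least cover the railroad's forgone profit from cutting 5→2: 168 + 114 + 60 = 342.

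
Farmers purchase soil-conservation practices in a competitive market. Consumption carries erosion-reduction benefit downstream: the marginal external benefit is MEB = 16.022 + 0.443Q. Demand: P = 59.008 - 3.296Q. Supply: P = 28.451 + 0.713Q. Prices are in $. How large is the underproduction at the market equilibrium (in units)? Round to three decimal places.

5.440 units

Market equilibrium (private): 28.451 + 0.713Q = 59.008 - 3.296Q → Q_m = 7.6221.
Social marginal benefit = demand + MEB = 75.030 - 2.853Q.
Set SMB = MC: 75.030 - 2.853Q = 28.451 + 0.713Q → Q* = 13.0620.
Gap = |7.6221 − 13.0620| = 5.4399.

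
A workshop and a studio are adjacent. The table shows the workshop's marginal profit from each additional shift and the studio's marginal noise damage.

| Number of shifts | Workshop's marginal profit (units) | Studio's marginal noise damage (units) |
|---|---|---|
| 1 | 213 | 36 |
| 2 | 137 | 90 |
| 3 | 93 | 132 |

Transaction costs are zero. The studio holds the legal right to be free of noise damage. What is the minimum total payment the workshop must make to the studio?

Efficient level: marginal profit ≥ marginal noise damage through level 2, so k* = 2.
With the studio holding the right, the workshop must at least compensate total damage at k*: 36 + 90 = 126.

126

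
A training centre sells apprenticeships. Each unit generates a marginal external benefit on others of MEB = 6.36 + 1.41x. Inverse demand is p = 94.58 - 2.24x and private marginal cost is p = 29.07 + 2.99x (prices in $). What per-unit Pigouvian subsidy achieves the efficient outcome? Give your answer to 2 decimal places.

subsidy = $32.89 per unit

Social marginal cost = private MC − MEB = 22.71 + 1.58x.
Set SMC = demand: 22.71 + 1.58x = 94.58 - 2.24x → x* = 18.8141.
The Pigouvian subsidy equals MEB at x*: 6.36 + 1.41×18.8141 = 32.8879.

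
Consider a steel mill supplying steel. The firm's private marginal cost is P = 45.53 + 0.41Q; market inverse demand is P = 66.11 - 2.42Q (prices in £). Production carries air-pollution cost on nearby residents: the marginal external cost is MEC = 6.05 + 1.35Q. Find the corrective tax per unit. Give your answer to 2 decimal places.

tax = £10.74 per unit

Social marginal cost = private MC + MEC = 51.58 + 1.76Q.
Set SMC = demand: 51.58 + 1.76Q = 66.11 - 2.42Q → Q* = 3.4761.
The Pigouvian tax equals MEC at Q*: 6.05 + 1.35×3.4761 = 10.7427.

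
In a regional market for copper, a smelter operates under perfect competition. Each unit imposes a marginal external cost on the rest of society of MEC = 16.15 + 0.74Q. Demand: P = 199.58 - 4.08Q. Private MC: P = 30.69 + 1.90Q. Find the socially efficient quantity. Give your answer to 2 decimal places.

Q* = 22.73

Social marginal cost = private MC + MEC = 46.84 + 2.64Q.
Set SMC = demand: 46.84 + 2.64Q = 199.58 - 4.08Q → Q* = 22.7292.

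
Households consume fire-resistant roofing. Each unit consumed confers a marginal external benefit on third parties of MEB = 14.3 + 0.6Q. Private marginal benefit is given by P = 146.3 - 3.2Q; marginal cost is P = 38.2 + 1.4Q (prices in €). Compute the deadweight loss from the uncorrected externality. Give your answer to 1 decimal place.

DWL = €100.8

Market equilibrium (private): 38.2 + 1.4Q = 146.3 - 3.2Q → Q_m = 23.5000.
Social marginal benefit = demand + MEB = 160.6 - 2.6Q.
Set SMB = MC: 160.6 - 2.6Q = 38.2 + 1.4Q → Q* = 30.6000.
The welfare-loss triangle has base |Q_m − Q*| and height MEB(Q_m) (the vertical gap between SMB and MC is zero at Q* and MEB at Q_m).
DWL = ½ × 7.1000 × 28.4000 = 100.8200.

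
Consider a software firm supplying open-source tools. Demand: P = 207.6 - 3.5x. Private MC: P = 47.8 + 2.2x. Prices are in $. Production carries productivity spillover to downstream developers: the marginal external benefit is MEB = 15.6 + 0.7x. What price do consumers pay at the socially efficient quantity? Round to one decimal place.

P = $84.8

Social marginal cost = private MC − MEB = 32.2 + 1.5x.
Set SMC = demand: 32.2 + 1.5x = 207.6 - 3.5x → x* = 35.0800.
Consumer price on the demand curve at x*: 207.6 − 3.5×35.0800 = 84.8200.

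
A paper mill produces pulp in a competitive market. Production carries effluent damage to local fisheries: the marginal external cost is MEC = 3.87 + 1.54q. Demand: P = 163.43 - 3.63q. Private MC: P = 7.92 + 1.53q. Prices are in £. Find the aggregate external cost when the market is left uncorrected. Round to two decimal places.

£816.00

Market equilibrium (private): 7.92 + 1.53q = 163.43 - 3.63q → q_m = 30.1376.
Total external cost = ∫₀^{q_m} (3.87 + 1.54q) dq = 3.87×30.1376 + ½×1.54×30.1376² = 816.0042.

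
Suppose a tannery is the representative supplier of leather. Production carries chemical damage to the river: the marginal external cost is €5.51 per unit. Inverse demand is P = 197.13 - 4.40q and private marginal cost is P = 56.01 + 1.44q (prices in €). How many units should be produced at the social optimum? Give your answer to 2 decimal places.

Social marginal cost = private MC + MEC = 61.52 + 1.44q.
Set SMC = demand: 61.52 + 1.44q = 197.13 - 4.40q → q* = 23.2209.

q* = 23.22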